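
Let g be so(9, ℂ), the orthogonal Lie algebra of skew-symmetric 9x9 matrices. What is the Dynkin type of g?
B_4

This is so(9) with 9 odd, which has dimension 9(9-1)/2 = 36 and rank (9-1)/2 = 4. In the classification of classical Lie algebras, the orthogonal algebra so(2n+1) in an odd number of variables has type B_n; here n = 4, so the Dynkin diagram is a chain of 4 nodes with a double edge at one end; the terminal node there is the unique short simple root (B_4). Hence the type is B_4.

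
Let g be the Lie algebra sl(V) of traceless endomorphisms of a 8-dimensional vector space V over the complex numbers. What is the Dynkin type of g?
This is sl(8), which has dimension 8^2 - 1 = 63 and rank 8 - 1 = 7 (a Cartan subalgebra is the diagonal traceless matrices). In the classification of classical Lie algebras, the special linear algebra sl(n+1) has type A_n; here n = 7, so the Dynkin diagram is a chain of 7 nodes with single edges (A_7). Hence the type is A_7.

type A_7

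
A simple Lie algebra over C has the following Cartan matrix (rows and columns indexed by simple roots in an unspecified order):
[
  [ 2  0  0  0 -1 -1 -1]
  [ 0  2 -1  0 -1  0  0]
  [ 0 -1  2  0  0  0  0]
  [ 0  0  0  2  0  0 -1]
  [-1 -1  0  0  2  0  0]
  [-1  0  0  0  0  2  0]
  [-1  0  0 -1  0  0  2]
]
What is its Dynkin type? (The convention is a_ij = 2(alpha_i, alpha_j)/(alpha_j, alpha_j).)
E7

The matrix has rank 7 with 2's on the diagonal. Reading the off-diagonal entries as Dynkin edges (a single edge where a_ij = a_ji = -1; a double or triple edge where a_ij * a_ji = 2 or 3), the diagram is a chain of 6 nodes with one extra node attached to the third node from one end (E_7). One simple-root ordering that puts it in standard form is (alpha_4, alpha_6, alpha_7, alpha_1, alpha_5, alpha_2, alpha_3). So the algebra is type E_7.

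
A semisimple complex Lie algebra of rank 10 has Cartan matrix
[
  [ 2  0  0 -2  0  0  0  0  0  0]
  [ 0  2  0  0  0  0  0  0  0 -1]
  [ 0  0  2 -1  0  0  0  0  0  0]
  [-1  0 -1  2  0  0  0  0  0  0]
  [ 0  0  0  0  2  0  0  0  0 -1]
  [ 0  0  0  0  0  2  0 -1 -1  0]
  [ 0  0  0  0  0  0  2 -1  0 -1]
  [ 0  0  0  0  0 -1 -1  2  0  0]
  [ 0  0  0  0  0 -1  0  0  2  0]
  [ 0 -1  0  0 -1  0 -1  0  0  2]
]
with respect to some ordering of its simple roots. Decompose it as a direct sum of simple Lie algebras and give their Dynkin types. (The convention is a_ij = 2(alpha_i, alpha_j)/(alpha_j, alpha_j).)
The diagram associated to this matrix has two connected components: the simple roots {alpha_1, alpha_3, alpha_4} form a chain of 3 nodes with a double edge at one end; the terminal node there is the unique long simple root (C_3), and {alpha_2, alpha_5, alpha_6, alpha_7, alpha_8, alpha_9, alpha_10} form a chain of 5 nodes with a fork of two nodes at one end (D_7). A semisimple Lie algebra decomposes uniquely as the direct sum of simple ideals, one per connected component of its Dynkin diagram, so g ≅ C_3 ⊕ D_7 (dimension 21 + 91 = 112).

C_3 (sp(6)) + D_7 (so(14))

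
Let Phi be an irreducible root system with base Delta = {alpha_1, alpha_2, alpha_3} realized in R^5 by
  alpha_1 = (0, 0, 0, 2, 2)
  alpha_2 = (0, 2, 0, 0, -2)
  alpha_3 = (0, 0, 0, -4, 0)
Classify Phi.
Compute the Cartan integers a_ij = 2(alpha_i, alpha_j)/(alpha_j, alpha_j); the resulting 3x3 Cartan matrix is
[[2, -1, -1], [-1, 2, 0], [-2, 0, 2]].
The roots have two lengths (squared-length ratio 2:1); the short ones are alpha_{1,2}. The associated Dynkin diagram is a chain of 3 nodes with a double edge at one end; the terminal node there is the unique long simple root (C_3), so the type is C_3 (the algebra sp(6)).

C_3 (sp(6))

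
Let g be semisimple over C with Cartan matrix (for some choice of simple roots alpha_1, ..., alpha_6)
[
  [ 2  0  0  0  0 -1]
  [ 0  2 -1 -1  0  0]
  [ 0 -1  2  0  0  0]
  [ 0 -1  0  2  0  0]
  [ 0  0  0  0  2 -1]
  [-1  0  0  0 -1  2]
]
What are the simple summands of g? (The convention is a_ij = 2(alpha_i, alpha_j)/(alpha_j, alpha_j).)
A_3 (sl(4)) ⊕ A_3 (sl(4))

The diagram associated to this matrix has two connected components: the simple roots {alpha_1, alpha_5, alpha_6} form a chain of 3 nodes with single edges (A_3), and {alpha_2, alpha_3, alpha_4} form a chain of 3 nodes with single edges (A_3). A semisimple Lie algebra decomposes uniquely as the direct sum of simple ideals, one per connected component of its Dynkin diagram, so g ≅ A_3 ⊕ A_3 (dimension 15 + 15 = 30).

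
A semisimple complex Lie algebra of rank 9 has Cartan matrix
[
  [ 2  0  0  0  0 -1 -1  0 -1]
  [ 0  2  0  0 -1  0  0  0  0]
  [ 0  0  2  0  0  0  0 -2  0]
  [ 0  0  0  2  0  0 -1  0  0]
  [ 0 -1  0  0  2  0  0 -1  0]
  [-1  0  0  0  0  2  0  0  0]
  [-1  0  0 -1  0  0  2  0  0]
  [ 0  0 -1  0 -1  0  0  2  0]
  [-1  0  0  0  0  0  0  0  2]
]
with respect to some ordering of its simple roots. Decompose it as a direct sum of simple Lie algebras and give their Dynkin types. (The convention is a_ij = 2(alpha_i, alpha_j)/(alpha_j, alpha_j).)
The diagram associated to this matrix has two connected components: the simple roots {alpha_2, alpha_3, alpha_5, alpha_8} form a chain of 4 nodes with a double edge at one end; the terminal node there is the unique long simple root (C_4), and {alpha_1, alpha_4, alpha_6, alpha_7, alpha_9} form a chain of 3 nodes with a fork of two nodes at one end (D_5). A semisimple Lie algebra decomposes uniquely as the direct sum of simple ideals, one per connected component of its Dynkin diagram, so g ≅ C_4 ⊕ D_5 (dimension 36 + 45 = 81).

type C_4 ⊕ type D_5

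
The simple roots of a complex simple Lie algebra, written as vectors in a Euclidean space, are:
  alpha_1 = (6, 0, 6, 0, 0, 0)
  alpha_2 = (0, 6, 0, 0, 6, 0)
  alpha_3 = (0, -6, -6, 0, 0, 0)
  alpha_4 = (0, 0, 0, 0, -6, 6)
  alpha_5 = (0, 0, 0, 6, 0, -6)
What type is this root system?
A5

Compute the Cartan integers a_ij = 2(alpha_i, alpha_j)/(alpha_j, alpha_j); the resulting 5x5 Cartan matrix is
[[2, 0, -1, 0, 0], [0, 2, -1, -1, 0], [-1, -1, 2, 0, 0], [0, -1, 0, 2, -1], [0, 0, 0, -1, 2]].
All simple roots have the same length, so the diagram is simply laced. The associated Dynkin diagram is a chain of 5 nodes with single edges (A_5), so the type is A_5 (the algebra sl(6)).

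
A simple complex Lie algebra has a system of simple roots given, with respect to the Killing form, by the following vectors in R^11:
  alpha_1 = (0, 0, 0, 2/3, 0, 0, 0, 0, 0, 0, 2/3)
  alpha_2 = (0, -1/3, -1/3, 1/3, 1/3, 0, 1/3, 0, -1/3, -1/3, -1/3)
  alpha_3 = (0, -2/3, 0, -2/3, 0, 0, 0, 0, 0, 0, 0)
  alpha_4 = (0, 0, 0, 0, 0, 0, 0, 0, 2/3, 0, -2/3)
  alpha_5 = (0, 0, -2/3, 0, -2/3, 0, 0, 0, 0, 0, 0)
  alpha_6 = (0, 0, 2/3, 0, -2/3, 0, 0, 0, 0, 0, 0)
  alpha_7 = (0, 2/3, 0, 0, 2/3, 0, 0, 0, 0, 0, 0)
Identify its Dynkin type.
type E_7

Compute the Cartan integers a_ij = 2(alpha_i, alpha_j)/(alpha_j, alpha_j); the resulting 7x7 Cartan matrix is
[[2, 0, -1, -1, 0, 0, 0], [0, 2, 0, 0, 0, -1, 0], [-1, 0, 2, 0, 0, 0, -1], [-1, 0, 0, 2, 0, 0, 0], [0, 0, 0, 0, 2, 0, -1], [0, -1, 0, 0, 0, 2, -1], [0, 0, -1, 0, -1, -1, 2]].
All simple roots have the same length, so the diagram is simply laced. The associated Dynkin diagram is a chain of 6 nodes with one extra node attached to the third node from one end (E_7), so the type is E_7.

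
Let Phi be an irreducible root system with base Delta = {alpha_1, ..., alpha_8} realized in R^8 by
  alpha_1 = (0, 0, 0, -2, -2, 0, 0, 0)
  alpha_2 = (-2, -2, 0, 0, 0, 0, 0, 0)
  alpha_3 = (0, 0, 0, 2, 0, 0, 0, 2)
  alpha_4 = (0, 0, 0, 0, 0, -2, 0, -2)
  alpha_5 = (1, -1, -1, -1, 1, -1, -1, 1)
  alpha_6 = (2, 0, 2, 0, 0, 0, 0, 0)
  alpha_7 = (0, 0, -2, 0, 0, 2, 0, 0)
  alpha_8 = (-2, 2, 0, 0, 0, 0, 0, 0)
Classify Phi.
type E_8

Compute the Cartan integers a_ij = 2(alpha_i, alpha_j)/(alpha_j, alpha_j); the resulting 8x8 Cartan matrix is
[[2, 0, -1, 0, 0, 0, 0, 0], [0, 2, 0, 0, 0, -1, 0, 0], [-1, 0, 2, -1, 0, 0, 0, 0], [0, 0, -1, 2, 0, 0, -1, 0], [0, 0, 0, 0, 2, 0, 0, -1], [0, -1, 0, 0, 0, 2, -1, -1], [0, 0, 0, -1, 0, -1, 2, 0], [0, 0, 0, 0, -1, -1, 0, 2]].
All simple roots have the same length, so the diagram is simply laced. The associated Dynkin diagram is a chain of 7 nodes with one extra node attached to the third node from one end (E_8), so the type is E_8.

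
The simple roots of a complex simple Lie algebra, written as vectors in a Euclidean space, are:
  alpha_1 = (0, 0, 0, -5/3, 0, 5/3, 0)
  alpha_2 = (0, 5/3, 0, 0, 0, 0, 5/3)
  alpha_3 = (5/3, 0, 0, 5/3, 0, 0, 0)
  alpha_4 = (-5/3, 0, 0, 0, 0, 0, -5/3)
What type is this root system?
Compute the Cartan integers a_ij = 2(alpha_i, alpha_j)/(alpha_j, alpha_j); the resulting 4x4 Cartan matrix is
[[2, 0, -1, 0], [0, 2, 0, -1], [-1, 0, 2, -1], [0, -1, -1, 2]].
All simple roots have the same length, so the diagram is simply laced. The associated Dynkin diagram is a chain of 4 nodes with single edges (A_4), so the type is A_4 (the algebra sl(5)).

type A_4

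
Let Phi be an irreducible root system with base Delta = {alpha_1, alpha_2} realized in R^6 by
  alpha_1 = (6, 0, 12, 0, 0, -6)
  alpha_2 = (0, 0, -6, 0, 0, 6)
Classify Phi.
Compute the Cartan integers a_ij = 2(alpha_i, alpha_j)/(alpha_j, alpha_j); the resulting 2x2 Cartan matrix is
[[2, -3], [-1, 2]].
The roots have two lengths (squared-length ratio 3:1); the short ones are alpha_{2}. The associated Dynkin diagram is two nodes joined by a triple edge (G_2), so the type is G_2.

type G_2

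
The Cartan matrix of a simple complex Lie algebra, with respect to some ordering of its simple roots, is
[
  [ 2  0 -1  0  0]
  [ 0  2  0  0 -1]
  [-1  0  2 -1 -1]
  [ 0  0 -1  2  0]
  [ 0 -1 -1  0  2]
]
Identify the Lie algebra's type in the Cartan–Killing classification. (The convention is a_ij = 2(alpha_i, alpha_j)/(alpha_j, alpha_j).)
D5

The matrix has rank 5 with 2's on the diagonal. Reading the off-diagonal entries as Dynkin edges (a single edge where a_ij = a_ji = -1; a double or triple edge where a_ij * a_ji = 2 or 3), the diagram is a chain of 3 nodes with a fork of two nodes at one end (D_5). One simple-root ordering that puts it in standard form is (alpha_2, alpha_5, alpha_3, alpha_1, alpha_4). So the algebra is type D_5, i.e. so(10).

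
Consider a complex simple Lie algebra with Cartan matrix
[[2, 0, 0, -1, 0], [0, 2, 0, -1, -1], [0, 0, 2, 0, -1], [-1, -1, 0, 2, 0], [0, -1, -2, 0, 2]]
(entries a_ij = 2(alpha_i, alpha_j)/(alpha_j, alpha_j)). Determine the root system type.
The matrix has rank 5 with 2's on the diagonal. Reading the off-diagonal entries as Dynkin edges (a single edge where a_ij = a_ji = -1; a double or triple edge where a_ij * a_ji = 2 or 3), the diagram is a chain of 5 nodes with a double edge at one end; the terminal node there is the unique short simple root (B_5). One simple-root ordering that puts it in standard form is (alpha_1, alpha_4, alpha_2, alpha_5, alpha_3). So the algebra is type B_5, i.e. so(11).

B_5 (so(11))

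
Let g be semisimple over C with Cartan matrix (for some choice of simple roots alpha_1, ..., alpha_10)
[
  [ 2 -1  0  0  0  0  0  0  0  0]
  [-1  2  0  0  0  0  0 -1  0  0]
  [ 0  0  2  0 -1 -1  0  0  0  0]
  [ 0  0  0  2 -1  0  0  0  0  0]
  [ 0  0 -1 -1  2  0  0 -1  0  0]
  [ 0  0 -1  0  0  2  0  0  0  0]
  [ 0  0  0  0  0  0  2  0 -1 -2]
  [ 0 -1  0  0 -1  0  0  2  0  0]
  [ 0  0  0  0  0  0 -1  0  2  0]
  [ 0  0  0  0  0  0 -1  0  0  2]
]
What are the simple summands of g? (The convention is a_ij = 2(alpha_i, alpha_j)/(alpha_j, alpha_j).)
B_3 ⊕ E_7

The diagram associated to this matrix has two connected components: the simple roots {alpha_7, alpha_9, alpha_10} form a chain of 3 nodes with a double edge at one end; the terminal node there is the unique short simple root (B_3), and {alpha_1, alpha_2, alpha_3, alpha_4, alpha_5, alpha_6, alpha_8} form a chain of 6 nodes with one extra node attached to the third node from one end (E_7). A semisimple Lie algebra decomposes uniquely as the direct sum of simple ideals, one per connected component of its Dynkin diagram, so g ≅ B_3 ⊕ E_7 (dimension 21 + 133 = 154).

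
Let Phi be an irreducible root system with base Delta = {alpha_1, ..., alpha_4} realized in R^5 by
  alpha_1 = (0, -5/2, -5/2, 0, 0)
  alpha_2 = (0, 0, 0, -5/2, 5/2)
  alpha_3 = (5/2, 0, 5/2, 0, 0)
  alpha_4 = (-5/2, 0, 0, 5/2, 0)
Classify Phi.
Compute the Cartan integers a_ij = 2(alpha_i, alpha_j)/(alpha_j, alpha_j); the resulting 4x4 Cartan matrix is
[[2, 0, -1, 0], [0, 2, 0, -1], [-1, 0, 2, -1], [0, -1, -1, 2]].
All simple roots have the same length, so the diagram is simply laced. The associated Dynkin diagram is a chain of 4 nodes with single edges (A_4), so the type is A_4 (the algebra sl(5)).

type A_4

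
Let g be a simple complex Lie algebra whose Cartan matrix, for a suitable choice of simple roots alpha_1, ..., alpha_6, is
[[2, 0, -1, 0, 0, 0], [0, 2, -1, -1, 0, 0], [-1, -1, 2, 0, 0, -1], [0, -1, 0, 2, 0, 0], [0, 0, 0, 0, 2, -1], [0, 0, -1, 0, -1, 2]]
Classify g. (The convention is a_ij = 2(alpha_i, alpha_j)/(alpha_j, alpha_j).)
type E_6

The matrix has rank 6 with 2's on the diagonal. Reading the off-diagonal entries as Dynkin edges (a single edge where a_ij = a_ji = -1; a double or triple edge where a_ij * a_ji = 2 or 3), the diagram is a chain of 5 nodes with one extra node attached to the third node from one end (E_6). One simple-root ordering that puts it in standard form is (alpha_5, alpha_1, alpha_6, alpha_3, alpha_2, alpha_4). So the algebra is type E_6.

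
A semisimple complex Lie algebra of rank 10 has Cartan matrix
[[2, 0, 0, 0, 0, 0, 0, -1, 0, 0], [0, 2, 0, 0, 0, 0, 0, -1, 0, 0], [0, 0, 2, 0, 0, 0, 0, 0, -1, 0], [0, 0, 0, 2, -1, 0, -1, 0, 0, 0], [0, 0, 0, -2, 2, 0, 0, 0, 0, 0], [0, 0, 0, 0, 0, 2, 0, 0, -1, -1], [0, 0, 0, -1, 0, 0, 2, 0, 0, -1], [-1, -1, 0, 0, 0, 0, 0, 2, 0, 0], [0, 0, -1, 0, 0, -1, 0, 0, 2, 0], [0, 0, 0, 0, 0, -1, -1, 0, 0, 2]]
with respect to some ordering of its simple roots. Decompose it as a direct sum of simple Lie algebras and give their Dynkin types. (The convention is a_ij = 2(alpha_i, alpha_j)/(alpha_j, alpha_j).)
A_3 (sl(4)) ⊕ C_7 (sp(14))

The diagram associated to this matrix has two connected components: the simple roots {alpha_1, alpha_2, alpha_8} form a chain of 3 nodes with single edges (A_3), and {alpha_3, alpha_4, alpha_5, alpha_6, alpha_7, alpha_9, alpha_10} form a chain of 7 nodes with a double edge at one end; the terminal node there is the unique long simple root (C_7). A semisimple Lie algebra decomposes uniquely as the direct sum of simple ideals, one per connected component of its Dynkin diagram, so g ≅ A_3 ⊕ C_7 (dimension 15 + 105 = 120).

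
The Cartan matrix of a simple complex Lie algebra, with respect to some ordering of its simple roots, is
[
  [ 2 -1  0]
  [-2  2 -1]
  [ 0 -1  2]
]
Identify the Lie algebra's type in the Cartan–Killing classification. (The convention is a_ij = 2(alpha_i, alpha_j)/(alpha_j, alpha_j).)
The matrix has rank 3 with 2's on the diagonal. Reading the off-diagonal entries as Dynkin edges (a single edge where a_ij = a_ji = -1; a double or triple edge where a_ij * a_ji = 2 or 3), the diagram is a chain of 3 nodes with a double edge at one end; the terminal node there is the unique short simple root (B_3). One simple-root ordering that puts it in standard form is (alpha_3, alpha_2, alpha_1). So the algebra is type B_3, i.e. so(7).

B3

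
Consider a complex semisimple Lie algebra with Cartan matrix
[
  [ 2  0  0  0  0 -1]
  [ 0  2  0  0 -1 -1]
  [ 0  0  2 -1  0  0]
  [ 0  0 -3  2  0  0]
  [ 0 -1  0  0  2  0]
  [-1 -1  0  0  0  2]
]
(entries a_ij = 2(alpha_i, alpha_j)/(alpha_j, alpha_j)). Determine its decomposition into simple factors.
A_4 (sl(5)) ⊕ G_2

The diagram associated to this matrix has two connected components: the simple roots {alpha_1, alpha_2, alpha_5, alpha_6} form a chain of 4 nodes with single edges (A_4), and {alpha_3, alpha_4} form two nodes joined by a triple edge (G_2). A semisimple Lie algebra decomposes uniquely as the direct sum of simple ideals, one per connected component of its Dynkin diagram, so g ≅ A_4 ⊕ G_2 (dimension 24 + 14 = 38).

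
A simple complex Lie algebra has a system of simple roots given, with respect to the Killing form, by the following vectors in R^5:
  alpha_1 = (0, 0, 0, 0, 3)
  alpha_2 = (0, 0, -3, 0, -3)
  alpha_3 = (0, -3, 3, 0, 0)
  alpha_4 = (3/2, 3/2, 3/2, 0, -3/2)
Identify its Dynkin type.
Compute the Cartan integers a_ij = 2(alpha_i, alpha_j)/(alpha_j, alpha_j); the resulting 4x4 Cartan matrix is
[[2, -1, 0, -1], [-2, 2, -1, 0], [0, -1, 2, 0], [-1, 0, 0, 2]].
The roots have two lengths (squared-length ratio 2:1); the short ones are alpha_{1,4}. The associated Dynkin diagram is a chain of 4 nodes with a double edge between the middle two (F_4), so the type is F_4.

F_4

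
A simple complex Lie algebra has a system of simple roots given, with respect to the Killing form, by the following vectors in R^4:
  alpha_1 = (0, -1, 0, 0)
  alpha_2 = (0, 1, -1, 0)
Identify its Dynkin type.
B_2 (so(5))

Compute the Cartan integers a_ij = 2(alpha_i, alpha_j)/(alpha_j, alpha_j); the resulting 2x2 Cartan matrix is
[[2, -1], [-2, 2]].
The roots have two lengths (squared-length ratio 2:1); the short ones are alpha_{1}. The associated Dynkin diagram is a chain of 2 nodes with a double edge at one end; the terminal node there is the unique short simple root (B_2), so the type is B_2 (the algebra so(5)).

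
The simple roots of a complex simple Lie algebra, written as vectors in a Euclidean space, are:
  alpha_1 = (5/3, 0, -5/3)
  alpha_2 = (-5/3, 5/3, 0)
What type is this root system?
A2

Compute the Cartan integers a_ij = 2(alpha_i, alpha_j)/(alpha_j, alpha_j); the resulting 2x2 Cartan matrix is
[[2, -1], [-1, 2]].
All simple roots have the same length, so the diagram is simply laced. The associated Dynkin diagram is a chain of 2 nodes with single edges (A_2), so the type is A_2 (the algebra sl(3)).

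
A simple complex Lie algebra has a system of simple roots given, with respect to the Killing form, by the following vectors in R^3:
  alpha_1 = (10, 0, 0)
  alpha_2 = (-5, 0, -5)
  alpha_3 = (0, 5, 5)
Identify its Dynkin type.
Compute the Cartan integers a_ij = 2(alpha_i, alpha_j)/(alpha_j, alpha_j); the resulting 3x3 Cartan matrix is
[[2, -2, 0], [-1, 2, -1], [0, -1, 2]].
The roots have two lengths (squared-length ratio 2:1); the short ones are alpha_{2,3}. The associated Dynkin diagram is a chain of 3 nodes with a double edge at one end; the terminal node there is the unique long simple root (C_3), so the type is C_3 (the algebra sp(6)).

C_3 (sp(6))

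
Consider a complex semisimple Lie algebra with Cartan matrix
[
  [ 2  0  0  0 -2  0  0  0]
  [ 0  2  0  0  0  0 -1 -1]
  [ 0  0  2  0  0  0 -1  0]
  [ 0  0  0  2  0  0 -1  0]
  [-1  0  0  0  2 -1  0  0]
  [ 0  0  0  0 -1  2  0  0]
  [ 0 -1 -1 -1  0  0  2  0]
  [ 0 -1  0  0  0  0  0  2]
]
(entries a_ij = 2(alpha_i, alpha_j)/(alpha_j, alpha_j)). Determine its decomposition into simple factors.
type C_3 + type D_5

The diagram associated to this matrix has two connected components: the simple roots {alpha_1, alpha_5, alpha_6} form a chain of 3 nodes with a double edge at one end; the terminal node there is the unique long simple root (C_3), and {alpha_2, alpha_3, alpha_4, alpha_7, alpha_8} form a chain of 3 nodes with a fork of two nodes at one end (D_5). A semisimple Lie algebra decomposes uniquely as the direct sum of simple ideals, one per connected component of its Dynkin diagram, so g ≅ C_3 ⊕ D_5 (dimension 21 + 45 = 66).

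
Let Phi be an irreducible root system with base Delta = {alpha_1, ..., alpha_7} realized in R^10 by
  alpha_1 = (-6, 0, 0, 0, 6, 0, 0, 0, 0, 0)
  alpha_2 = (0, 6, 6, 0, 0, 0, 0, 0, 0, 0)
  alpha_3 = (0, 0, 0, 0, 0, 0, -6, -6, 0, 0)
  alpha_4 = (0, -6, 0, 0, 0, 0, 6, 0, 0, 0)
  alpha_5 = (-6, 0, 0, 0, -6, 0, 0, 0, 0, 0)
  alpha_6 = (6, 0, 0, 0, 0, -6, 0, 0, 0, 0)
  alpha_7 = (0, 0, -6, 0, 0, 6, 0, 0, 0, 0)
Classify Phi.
Compute the Cartan integers a_ij = 2(alpha_i, alpha_j)/(alpha_j, alpha_j); the resulting 7x7 Cartan matrix is
[[2, 0, 0, 0, 0, -1, 0], [0, 2, 0, -1, 0, 0, -1], [0, 0, 2, -1, 0, 0, 0], [0, -1, -1, 2, 0, 0, 0], [0, 0, 0, 0, 2, -1, 0], [-1, 0, 0, 0, -1, 2, -1], [0, -1, 0, 0, 0, -1, 2]].
All simple roots have the same length, so the diagram is simply laced. The associated Dynkin diagram is a chain of 5 nodes with a fork of two nodes at one end (D_7), so the type is D_7 (the algebra so(14)).

type D_7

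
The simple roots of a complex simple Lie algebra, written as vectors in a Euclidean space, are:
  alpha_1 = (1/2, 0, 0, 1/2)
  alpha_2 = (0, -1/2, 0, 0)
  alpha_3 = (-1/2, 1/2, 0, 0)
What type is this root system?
B_3

Compute the Cartan integers a_ij = 2(alpha_i, alpha_j)/(alpha_j, alpha_j); the resulting 3x3 Cartan matrix is
[[2, 0, -1], [0, 2, -1], [-1, -2, 2]].
The roots have two lengths (squared-length ratio 2:1); the short ones are alpha_{2}. The associated Dynkin diagram is a chain of 3 nodes with a double edge at one end; the terminal node there is the unique short simple root (B_3), so the type is B_3 (the algebra so(7)).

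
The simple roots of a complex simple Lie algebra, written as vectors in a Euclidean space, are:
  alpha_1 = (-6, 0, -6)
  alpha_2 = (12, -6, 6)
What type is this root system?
Compute the Cartan integers a_ij = 2(alpha_i, alpha_j)/(alpha_j, alpha_j); the resulting 2x2 Cartan matrix is
[[2, -1], [-3, 2]].
The roots have two lengths (squared-length ratio 3:1); the short ones are alpha_{1}. The associated Dynkin diagram is two nodes joined by a triple edge (G_2), so the type is G_2.

G_2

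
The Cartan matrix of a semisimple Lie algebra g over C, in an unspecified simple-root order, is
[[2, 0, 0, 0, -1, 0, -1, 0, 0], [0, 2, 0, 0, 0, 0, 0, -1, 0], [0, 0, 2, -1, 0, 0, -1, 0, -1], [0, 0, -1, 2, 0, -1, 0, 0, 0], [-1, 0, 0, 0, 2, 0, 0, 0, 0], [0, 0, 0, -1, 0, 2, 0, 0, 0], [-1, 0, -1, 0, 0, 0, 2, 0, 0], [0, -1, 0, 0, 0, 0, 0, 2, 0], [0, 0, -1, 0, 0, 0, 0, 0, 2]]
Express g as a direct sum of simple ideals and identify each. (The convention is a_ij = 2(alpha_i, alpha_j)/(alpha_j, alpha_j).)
type A_2 ⊕ type E_7

The diagram associated to this matrix has two connected components: the simple roots {alpha_2, alpha_8} form a chain of 2 nodes with single edges (A_2), and {alpha_1, alpha_3, alpha_4, alpha_5, alpha_6, alpha_7, alpha_9} form a chain of 6 nodes with one extra node attached to the third node from one end (E_7). A semisimple Lie algebra decomposes uniquely as the direct sum of simple ideals, one per connected component of its Dynkin diagram, so g ≅ A_2 ⊕ E_7 (dimension 8 + 133 = 141).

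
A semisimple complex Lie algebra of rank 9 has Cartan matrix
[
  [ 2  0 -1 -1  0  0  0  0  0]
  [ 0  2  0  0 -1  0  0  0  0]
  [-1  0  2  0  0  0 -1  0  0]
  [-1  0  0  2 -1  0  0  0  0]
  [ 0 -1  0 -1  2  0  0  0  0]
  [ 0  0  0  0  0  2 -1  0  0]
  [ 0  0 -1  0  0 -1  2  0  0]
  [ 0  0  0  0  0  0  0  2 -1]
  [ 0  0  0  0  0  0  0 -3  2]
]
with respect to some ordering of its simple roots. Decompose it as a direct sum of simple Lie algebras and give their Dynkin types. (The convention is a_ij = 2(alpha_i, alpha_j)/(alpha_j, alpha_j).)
type A_7 ⊕ type G_2

The diagram associated to this matrix has two connected components: the simple roots {alpha_1, alpha_2, alpha_3, alpha_4, alpha_5, alpha_6, alpha_7} form a chain of 7 nodes with single edges (A_7), and {alpha_8, alpha_9} form two nodes joined by a triple edge (G_2). A semisimple Lie algebra decomposes uniquely as the direct sum of simple ideals, one per connected component of its Dynkin diagram, so g ≅ A_7 ⊕ G_2 (dimension 63 + 14 = 77).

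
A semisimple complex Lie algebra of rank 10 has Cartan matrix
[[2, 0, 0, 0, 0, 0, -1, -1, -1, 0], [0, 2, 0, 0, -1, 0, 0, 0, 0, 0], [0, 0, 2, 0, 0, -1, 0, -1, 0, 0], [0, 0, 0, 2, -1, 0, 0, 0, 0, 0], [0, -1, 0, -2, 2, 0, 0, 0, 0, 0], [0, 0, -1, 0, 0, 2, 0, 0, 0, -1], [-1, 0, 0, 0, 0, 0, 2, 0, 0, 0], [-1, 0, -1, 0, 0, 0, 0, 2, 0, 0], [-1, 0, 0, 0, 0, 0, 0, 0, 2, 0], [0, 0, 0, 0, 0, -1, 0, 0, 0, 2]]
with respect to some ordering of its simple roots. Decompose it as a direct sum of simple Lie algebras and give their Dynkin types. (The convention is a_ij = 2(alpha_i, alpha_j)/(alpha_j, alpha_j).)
B_3 ⊕ D_7

The diagram associated to this matrix has two connected components: the simple roots {alpha_2, alpha_4, alpha_5} form a chain of 3 nodes with a double edge at one end; the terminal node there is the unique short simple root (B_3), and {alpha_1, alpha_3, alpha_6, alpha_7, alpha_8, alpha_9, alpha_10} form a chain of 5 nodes with a fork of two nodes at one end (D_7). A semisimple Lie algebra decomposes uniquely as the direct sum of simple ideals, one per connected component of its Dynkin diagram, so g ≅ B_3 ⊕ D_7 (dimension 21 + 91 = 112).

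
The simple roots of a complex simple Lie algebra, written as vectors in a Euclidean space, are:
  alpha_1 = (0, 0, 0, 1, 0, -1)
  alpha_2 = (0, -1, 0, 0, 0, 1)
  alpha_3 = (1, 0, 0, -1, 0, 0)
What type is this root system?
type A_3

Compute the Cartan integers a_ij = 2(alpha_i, alpha_j)/(alpha_j, alpha_j); the resulting 3x3 Cartan matrix is
[[2, -1, -1], [-1, 2, 0], [-1, 0, 2]].
All simple roots have the same length, so the diagram is simply laced. The associated Dynkin diagram is a chain of 3 nodes with single edges (A_3), so the type is A_3 (the algebra sl(4)).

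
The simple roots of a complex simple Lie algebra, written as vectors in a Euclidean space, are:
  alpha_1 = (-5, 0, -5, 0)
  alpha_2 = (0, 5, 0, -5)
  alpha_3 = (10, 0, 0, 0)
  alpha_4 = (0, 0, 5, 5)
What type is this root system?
C4

Compute the Cartan integers a_ij = 2(alpha_i, alpha_j)/(alpha_j, alpha_j); the resulting 4x4 Cartan matrix is
[[2, 0, -1, -1], [0, 2, 0, -1], [-2, 0, 2, 0], [-1, -1, 0, 2]].
The roots have two lengths (squared-length ratio 2:1); the short ones are alpha_{1,2,4}. The associated Dynkin diagram is a chain of 4 nodes with a double edge at one end; the terminal node there is the unique long simple root (C_4), so the type is C_4 (the algebra sp(8)).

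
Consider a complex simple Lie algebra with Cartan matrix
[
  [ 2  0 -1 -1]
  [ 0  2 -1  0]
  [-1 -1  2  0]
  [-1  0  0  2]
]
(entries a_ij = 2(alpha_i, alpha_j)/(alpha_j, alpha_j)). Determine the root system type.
The matrix has rank 4 with 2's on the diagonal. Reading the off-diagonal entries as Dynkin edges (a single edge where a_ij = a_ji = -1; a double or triple edge where a_ij * a_ji = 2 or 3), the diagram is a chain of 4 nodes with single edges (A_4). One simple-root ordering that puts it in standard form is (alpha_2, alpha_3, alpha_1, alpha_4). So the algebra is type A_4, i.e. sl(5).

A4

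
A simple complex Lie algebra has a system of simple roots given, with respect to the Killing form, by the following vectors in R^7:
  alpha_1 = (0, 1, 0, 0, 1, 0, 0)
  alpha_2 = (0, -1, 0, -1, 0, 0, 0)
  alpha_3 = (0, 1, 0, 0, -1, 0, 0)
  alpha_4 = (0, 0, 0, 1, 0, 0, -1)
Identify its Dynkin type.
Compute the Cartan integers a_ij = 2(alpha_i, alpha_j)/(alpha_j, alpha_j); the resulting 4x4 Cartan matrix is
[[2, -1, 0, 0], [-1, 2, -1, -1], [0, -1, 2, 0], [0, -1, 0, 2]].
All simple roots have the same length, so the diagram is simply laced. The associated Dynkin diagram is a chain of 2 nodes with a fork of two nodes at one end (D_4), so the type is D_4 (the algebra so(8)).

D4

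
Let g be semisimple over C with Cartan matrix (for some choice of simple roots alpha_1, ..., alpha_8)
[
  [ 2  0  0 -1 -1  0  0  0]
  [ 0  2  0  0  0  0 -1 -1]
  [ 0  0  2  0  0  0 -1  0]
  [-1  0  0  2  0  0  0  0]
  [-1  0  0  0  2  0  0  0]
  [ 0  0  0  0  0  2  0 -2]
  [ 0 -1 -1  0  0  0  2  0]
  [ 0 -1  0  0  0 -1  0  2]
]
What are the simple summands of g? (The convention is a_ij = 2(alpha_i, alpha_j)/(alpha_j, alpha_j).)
A_3 + C_5

The diagram associated to this matrix has two connected components: the simple roots {alpha_1, alpha_4, alpha_5} form a chain of 3 nodes with single edges (A_3), and {alpha_2, alpha_3, alpha_6, alpha_7, alpha_8} form a chain of 5 nodes with a double edge at one end; the terminal node there is the unique long simple root (C_5). A semisimple Lie algebra decomposes uniquely as the direct sum of simple ideals, one per connected component of its Dynkin diagram, so g ≅ A_3 ⊕ C_5 (dimension 15 + 55 = 70).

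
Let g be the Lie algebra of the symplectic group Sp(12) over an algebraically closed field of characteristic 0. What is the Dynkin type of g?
This is sp(12), which has dimension 12(12+1)/2 = 78 and rank 12/2 = 6. In the classification of classical Lie algebras, the symplectic algebra sp(2n) has type C_n; here n = 6, so the Dynkin diagram is a chain of 6 nodes with a double edge at one end; the terminal node there is the unique long simple root (C_6). Hence the type is C_6.

C_6 (sp(12))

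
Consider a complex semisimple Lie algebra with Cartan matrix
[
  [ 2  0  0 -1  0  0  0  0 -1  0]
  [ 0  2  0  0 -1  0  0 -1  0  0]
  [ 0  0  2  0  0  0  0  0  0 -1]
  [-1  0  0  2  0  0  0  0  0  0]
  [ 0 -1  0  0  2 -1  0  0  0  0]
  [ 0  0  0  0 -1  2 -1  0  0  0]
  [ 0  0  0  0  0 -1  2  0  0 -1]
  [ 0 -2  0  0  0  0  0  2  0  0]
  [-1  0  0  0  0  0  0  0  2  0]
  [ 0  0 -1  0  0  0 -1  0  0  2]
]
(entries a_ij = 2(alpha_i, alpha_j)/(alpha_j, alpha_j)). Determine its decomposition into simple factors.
The diagram associated to this matrix has two connected components: the simple roots {alpha_1, alpha_4, alpha_9} form a chain of 3 nodes with single edges (A_3), and {alpha_2, alpha_3, alpha_5, alpha_6, alpha_7, alpha_8, alpha_10} form a chain of 7 nodes with a double edge at one end; the terminal node there is the unique long simple root (C_7). A semisimple Lie algebra decomposes uniquely as the direct sum of simple ideals, one per connected component of its Dynkin diagram, so g ≅ A_3 ⊕ C_7 (dimension 15 + 105 = 120).

type A_3 + type C_7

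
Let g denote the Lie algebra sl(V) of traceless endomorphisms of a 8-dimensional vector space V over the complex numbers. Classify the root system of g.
A_7

This is sl(8), which has dimension 8^2 - 1 = 63 and rank 8 - 1 = 7 (a Cartan subalgebra is the diagonal traceless matrices). In the classification of classical Lie algebras, the special linear algebra sl(n+1) has type A_n; here n = 7, so the Dynkin diagram is a chain of 7 nodes with single edges (A_7). Hence the type is A_7.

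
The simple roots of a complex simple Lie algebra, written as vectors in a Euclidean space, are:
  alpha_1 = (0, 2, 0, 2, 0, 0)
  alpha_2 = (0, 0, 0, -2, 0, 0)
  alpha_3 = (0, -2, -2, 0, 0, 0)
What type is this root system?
type B_3

Compute the Cartan integers a_ij = 2(alpha_i, alpha_j)/(alpha_j, alpha_j); the resulting 3x3 Cartan matrix is
[[2, -2, -1], [-1, 2, 0], [-1, 0, 2]].
The roots have two lengths (squared-length ratio 2:1); the short ones are alpha_{2}. The associated Dynkin diagram is a chain of 3 nodes with a double edge at one end; the terminal node there is the unique short simple root (B_3), so the type is B_3 (the algebra so(7)).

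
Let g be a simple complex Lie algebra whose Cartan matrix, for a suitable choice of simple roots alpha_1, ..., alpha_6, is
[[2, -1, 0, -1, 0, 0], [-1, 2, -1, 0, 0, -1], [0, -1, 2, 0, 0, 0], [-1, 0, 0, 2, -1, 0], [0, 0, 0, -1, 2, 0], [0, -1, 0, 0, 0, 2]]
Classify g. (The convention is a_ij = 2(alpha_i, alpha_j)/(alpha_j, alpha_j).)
D_6 (so(12))

The matrix has rank 6 with 2's on the diagonal. Reading the off-diagonal entries as Dynkin edges (a single edge where a_ij = a_ji = -1; a double or triple edge where a_ij * a_ji = 2 or 3), the diagram is a chain of 4 nodes with a fork of two nodes at one end (D_6). One simple-root ordering that puts it in standard form is (alpha_5, alpha_4, alpha_1, alpha_2, alpha_3, alpha_6). So the algebra is type D_6, i.e. so(12).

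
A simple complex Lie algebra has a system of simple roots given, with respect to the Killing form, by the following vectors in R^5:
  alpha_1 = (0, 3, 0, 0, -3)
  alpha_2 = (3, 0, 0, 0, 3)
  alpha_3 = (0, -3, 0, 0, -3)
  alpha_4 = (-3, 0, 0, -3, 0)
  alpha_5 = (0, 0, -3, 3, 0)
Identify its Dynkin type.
Compute the Cartan integers a_ij = 2(alpha_i, alpha_j)/(alpha_j, alpha_j); the resulting 5x5 Cartan matrix is
[[2, -1, 0, 0, 0], [-1, 2, -1, -1, 0], [0, -1, 2, 0, 0], [0, -1, 0, 2, -1], [0, 0, 0, -1, 2]].
All simple roots have the same length, so the diagram is simply laced. The associated Dynkin diagram is a chain of 3 nodes with a fork of two nodes at one end (D_5), so the type is D_5 (the algebra so(10)).

type D_5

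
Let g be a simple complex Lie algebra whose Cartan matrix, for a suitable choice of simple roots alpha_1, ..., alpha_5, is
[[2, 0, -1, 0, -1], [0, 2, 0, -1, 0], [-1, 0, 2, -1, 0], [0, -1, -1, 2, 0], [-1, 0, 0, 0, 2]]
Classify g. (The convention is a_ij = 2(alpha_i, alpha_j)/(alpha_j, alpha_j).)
type A_5

The matrix has rank 5 with 2's on the diagonal. Reading the off-diagonal entries as Dynkin edges (a single edge where a_ij = a_ji = -1; a double or triple edge where a_ij * a_ji = 2 or 3), the diagram is a chain of 5 nodes with single edges (A_5). One simple-root ordering that puts it in standard form is (alpha_2, alpha_4, alpha_3, alpha_1, alpha_5). So the algebra is type A_5, i.e. sl(6).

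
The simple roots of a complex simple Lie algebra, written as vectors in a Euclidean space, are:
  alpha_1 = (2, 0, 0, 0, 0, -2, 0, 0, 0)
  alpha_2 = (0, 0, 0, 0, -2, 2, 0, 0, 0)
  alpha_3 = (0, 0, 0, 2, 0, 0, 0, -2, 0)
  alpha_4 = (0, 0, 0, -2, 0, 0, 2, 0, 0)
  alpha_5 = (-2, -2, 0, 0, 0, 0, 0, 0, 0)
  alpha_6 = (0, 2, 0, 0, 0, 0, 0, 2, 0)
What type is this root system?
A_6 (sl(7))

Compute the Cartan integers a_ij = 2(alpha_i, alpha_j)/(alpha_j, alpha_j); the resulting 6x6 Cartan matrix is
[[2, -1, 0, 0, -1, 0], [-1, 2, 0, 0, 0, 0], [0, 0, 2, -1, 0, -1], [0, 0, -1, 2, 0, 0], [-1, 0, 0, 0, 2, -1], [0, 0, -1, 0, -1, 2]].
All simple roots have the same length, so the diagram is simply laced. The associated Dynkin diagram is a chain of 6 nodes with single edges (A_6), so the type is A_6 (the algebra sl(7)).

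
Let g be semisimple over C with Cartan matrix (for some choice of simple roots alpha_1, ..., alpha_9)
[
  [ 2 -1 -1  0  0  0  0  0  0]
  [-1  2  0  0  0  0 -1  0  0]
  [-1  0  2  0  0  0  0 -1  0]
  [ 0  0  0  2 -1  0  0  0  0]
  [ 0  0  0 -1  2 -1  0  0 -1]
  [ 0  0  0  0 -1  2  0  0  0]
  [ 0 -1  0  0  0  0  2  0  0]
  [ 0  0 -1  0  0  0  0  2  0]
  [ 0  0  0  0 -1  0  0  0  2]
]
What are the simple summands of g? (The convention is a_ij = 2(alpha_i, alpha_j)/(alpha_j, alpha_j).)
The diagram associated to this matrix has two connected components: the simple roots {alpha_1, alpha_2, alpha_3, alpha_7, alpha_8} form a chain of 5 nodes with single edges (A_5), and {alpha_4, alpha_5, alpha_6, alpha_9} form a chain of 2 nodes with a fork of two nodes at one end (D_4). A semisimple Lie algebra decomposes uniquely as the direct sum of simple ideals, one per connected component of its Dynkin diagram, so g ≅ A_5 ⊕ D_4 (dimension 35 + 28 = 63).

A_5 (sl(6)) ⊕ D_4 (so(8))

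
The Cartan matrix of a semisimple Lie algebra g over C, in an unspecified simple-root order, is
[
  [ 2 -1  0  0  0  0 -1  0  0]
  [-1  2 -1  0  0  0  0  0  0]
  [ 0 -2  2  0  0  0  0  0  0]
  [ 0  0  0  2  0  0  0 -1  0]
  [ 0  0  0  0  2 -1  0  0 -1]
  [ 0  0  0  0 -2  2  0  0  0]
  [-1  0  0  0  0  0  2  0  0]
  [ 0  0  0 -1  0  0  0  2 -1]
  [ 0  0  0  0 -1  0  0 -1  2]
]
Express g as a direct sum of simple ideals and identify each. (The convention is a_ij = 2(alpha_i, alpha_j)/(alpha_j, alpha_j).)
C_4 (sp(8)) + C_5 (sp(10))

The diagram associated to this matrix has two connected components: the simple roots {alpha_1, alpha_2, alpha_3, alpha_7} form a chain of 4 nodes with a double edge at one end; the terminal node there is the unique long simple root (C_4), and {alpha_4, alpha_5, alpha_6, alpha_8, alpha_9} form a chain of 5 nodes with a double edge at one end; the terminal node there is the unique long simple root (C_5). A semisimple Lie algebra decomposes uniquely as the direct sum of simple ideals, one per connected component of its Dynkin diagram, so g ≅ C_4 ⊕ C_5 (dimension 36 + 55 = 91).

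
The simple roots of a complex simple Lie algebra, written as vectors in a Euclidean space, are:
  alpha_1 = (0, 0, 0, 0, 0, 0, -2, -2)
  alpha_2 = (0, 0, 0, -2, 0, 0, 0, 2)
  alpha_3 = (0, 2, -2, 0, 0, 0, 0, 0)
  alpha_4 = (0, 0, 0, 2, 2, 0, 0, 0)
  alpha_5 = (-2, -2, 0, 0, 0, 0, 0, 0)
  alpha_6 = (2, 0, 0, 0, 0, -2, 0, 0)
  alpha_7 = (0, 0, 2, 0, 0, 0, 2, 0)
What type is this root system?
Compute the Cartan integers a_ij = 2(alpha_i, alpha_j)/(alpha_j, alpha_j); the resulting 7x7 Cartan matrix is
[[2, -1, 0, 0, 0, 0, -1], [-1, 2, 0, -1, 0, 0, 0], [0, 0, 2, 0, -1, 0, -1], [0, -1, 0, 2, 0, 0, 0], [0, 0, -1, 0, 2, -1, 0], [0, 0, 0, 0, -1, 2, 0], [-1, 0, -1, 0, 0, 0, 2]].
All simple roots have the same length, so the diagram is simply laced. The associated Dynkin diagram is a chain of 7 nodes with single edges (A_7), so the type is A_7 (the algebra sl(8)).

A7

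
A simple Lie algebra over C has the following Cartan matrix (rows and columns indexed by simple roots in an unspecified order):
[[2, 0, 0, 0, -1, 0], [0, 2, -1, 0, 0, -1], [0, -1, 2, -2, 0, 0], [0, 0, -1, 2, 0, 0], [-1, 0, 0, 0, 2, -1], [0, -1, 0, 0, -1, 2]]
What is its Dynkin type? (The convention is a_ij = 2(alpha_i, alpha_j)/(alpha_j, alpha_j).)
The matrix has rank 6 with 2's on the diagonal. Reading the off-diagonal entries as Dynkin edges (a single edge where a_ij = a_ji = -1; a double or triple edge where a_ij * a_ji = 2 or 3), the diagram is a chain of 6 nodes with a double edge at one end; the terminal node there is the unique short simple root (B_6). One simple-root ordering that puts it in standard form is (alpha_1, alpha_5, alpha_6, alpha_2, alpha_3, alpha_4). So the algebra is type B_6, i.e. so(13).

B_6 (so(13))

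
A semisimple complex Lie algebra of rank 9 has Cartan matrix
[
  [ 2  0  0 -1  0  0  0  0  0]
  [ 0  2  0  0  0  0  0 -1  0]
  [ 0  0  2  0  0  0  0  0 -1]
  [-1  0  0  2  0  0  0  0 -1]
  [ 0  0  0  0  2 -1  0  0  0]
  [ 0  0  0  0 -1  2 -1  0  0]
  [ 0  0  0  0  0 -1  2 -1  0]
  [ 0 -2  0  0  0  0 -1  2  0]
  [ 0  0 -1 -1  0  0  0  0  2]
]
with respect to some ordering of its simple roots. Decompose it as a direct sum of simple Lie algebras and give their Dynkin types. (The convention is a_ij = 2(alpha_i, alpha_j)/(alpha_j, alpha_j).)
The diagram associated to this matrix has two connected components: the simple roots {alpha_1, alpha_3, alpha_4, alpha_9} form a chain of 4 nodes with single edges (A_4), and {alpha_2, alpha_5, alpha_6, alpha_7, alpha_8} form a chain of 5 nodes with a double edge at one end; the terminal node there is the unique short simple root (B_5). A semisimple Lie algebra decomposes uniquely as the direct sum of simple ideals, one per connected component of its Dynkin diagram, so g ≅ A_4 ⊕ B_5 (dimension 24 + 55 = 79).

A_4 (sl(5)) + B_5 (so(11))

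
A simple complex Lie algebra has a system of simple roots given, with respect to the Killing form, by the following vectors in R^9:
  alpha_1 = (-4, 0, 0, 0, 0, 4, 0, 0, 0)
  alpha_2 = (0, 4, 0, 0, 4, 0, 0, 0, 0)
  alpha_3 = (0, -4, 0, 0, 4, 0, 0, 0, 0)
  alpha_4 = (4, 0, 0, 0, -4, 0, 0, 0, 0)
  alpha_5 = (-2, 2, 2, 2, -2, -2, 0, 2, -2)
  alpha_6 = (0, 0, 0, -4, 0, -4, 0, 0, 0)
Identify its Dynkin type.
Compute the Cartan integers a_ij = 2(alpha_i, alpha_j)/(alpha_j, alpha_j); the resulting 6x6 Cartan matrix is
[[2, 0, 0, -1, 0, -1], [0, 2, 0, -1, 0, 0], [0, 0, 2, -1, -1, 0], [-1, -1, -1, 2, 0, 0], [0, 0, -1, 0, 2, 0], [-1, 0, 0, 0, 0, 2]].
All simple roots have the same length, so the diagram is simply laced. The associated Dynkin diagram is a chain of 5 nodes with one extra node attached to the third node from one end (E_6), so the type is E_6.

E_6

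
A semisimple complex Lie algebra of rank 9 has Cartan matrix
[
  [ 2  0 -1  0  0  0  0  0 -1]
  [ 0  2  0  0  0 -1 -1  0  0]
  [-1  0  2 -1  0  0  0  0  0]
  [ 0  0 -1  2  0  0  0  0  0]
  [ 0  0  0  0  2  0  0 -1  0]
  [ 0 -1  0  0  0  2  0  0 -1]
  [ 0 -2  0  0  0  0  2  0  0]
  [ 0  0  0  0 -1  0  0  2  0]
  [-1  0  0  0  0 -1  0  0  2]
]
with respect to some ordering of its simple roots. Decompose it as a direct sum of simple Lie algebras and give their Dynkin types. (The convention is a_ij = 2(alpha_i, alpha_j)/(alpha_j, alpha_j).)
The diagram associated to this matrix has two connected components: the simple roots {alpha_5, alpha_8} form a chain of 2 nodes with single edges (A_2), and {alpha_1, alpha_2, alpha_3, alpha_4, alpha_6, alpha_7, alpha_9} form a chain of 7 nodes with a double edge at one end; the terminal node there is the unique long simple root (C_7). A semisimple Lie algebra decomposes uniquely as the direct sum of simple ideals, one per connected component of its Dynkin diagram, so g ≅ A_2 ⊕ C_7 (dimension 8 + 105 = 113).

A_2 + C_7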